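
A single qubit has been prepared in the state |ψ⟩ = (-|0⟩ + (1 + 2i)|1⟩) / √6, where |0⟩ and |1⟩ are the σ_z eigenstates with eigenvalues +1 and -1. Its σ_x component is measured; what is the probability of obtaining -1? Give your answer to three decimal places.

|-x⟩ = (|0⟩ - |1⟩)/√2, so ⟨-x|ψ⟩ = (-2 - 2i) / (√2·√6).
P = |-2 - 2i|² / 12 = 8/12.

0.667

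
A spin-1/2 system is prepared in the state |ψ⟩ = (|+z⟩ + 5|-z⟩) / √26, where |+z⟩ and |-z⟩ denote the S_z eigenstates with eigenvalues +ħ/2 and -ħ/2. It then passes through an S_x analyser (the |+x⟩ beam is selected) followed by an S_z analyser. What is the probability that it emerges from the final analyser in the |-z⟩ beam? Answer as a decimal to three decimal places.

First analyser (S_x): P(|+x⟩) = |⟨+x|ψ⟩|² = 36/52.
After stage 1 the state is |+x⟩; P(|-z⟩) = |⟨-z|+x⟩|² = 1/2.
Joint probability = 36/52 × 1/2 = 0.346.

0.346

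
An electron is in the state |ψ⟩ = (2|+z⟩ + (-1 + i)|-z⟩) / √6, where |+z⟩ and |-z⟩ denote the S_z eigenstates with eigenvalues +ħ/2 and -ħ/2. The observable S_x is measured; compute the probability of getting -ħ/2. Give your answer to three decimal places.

0.833

|-x⟩ = (|+z⟩ - |-z⟩)/√2, so ⟨-x|ψ⟩ = (3 - i) / (√2·√6).
P = |3 - i|² / 12 = 10/12.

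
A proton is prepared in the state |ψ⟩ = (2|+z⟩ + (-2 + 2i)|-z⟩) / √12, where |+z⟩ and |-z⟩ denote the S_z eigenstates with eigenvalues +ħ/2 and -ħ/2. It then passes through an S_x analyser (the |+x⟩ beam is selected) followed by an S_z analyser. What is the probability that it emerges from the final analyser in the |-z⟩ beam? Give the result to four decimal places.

First analyser (S_x): P(|+x⟩) = |⟨+x|ψ⟩|² = 4/24.
After stage 1 the state is |+x⟩; P(|-z⟩) = |⟨-z|+x⟩|² = 1/2.
Joint probability = 4/24 × 1/2 = 0.0833.

0.0833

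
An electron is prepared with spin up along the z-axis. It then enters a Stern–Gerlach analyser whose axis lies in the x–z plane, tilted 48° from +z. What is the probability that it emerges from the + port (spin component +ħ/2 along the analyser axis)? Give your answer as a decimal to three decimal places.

0.835

For spin-½, the probability of finding spin-up along an axis at angle θ to the initial spin direction is cos²(θ/2); spin-down is sin²(θ/2).
θ = 48°, so P = cos²(24°) ≈ 0.835.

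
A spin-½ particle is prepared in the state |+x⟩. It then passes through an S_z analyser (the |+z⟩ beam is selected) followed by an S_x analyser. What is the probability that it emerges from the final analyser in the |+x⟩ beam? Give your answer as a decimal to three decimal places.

First analyser (S_z): from |+x⟩, P(|+z⟩) = 1/2.
After stage 1 the state is |+z⟩; P(|+x⟩) = |⟨+x|+z⟩|² = 1/2.
Joint probability = 1/2 × 1/2 = 0.250.

0.250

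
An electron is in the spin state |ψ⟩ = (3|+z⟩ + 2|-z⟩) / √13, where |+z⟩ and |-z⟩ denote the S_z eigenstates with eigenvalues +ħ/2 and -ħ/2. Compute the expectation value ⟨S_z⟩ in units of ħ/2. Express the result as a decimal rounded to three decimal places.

0.385

⟨σ_z⟩ = |a|² - |b|² divided by |a|²+|b|², with a, b the |+z⟩, |-z⟩ amplitudes.
= (9 - 4)/13 = 5/13.
⟨S_z⟩ = (ħ/2)·⟨σ_z⟩.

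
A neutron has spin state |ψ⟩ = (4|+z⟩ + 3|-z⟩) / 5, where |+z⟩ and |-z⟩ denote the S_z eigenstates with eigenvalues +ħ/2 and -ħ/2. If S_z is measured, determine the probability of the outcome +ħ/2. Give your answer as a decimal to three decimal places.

0.640

The +ħ/2 outcome corresponds to |+z⟩. Its amplitude in |ψ⟩ is 4/5.
P = |4|² / 25 = 16/25.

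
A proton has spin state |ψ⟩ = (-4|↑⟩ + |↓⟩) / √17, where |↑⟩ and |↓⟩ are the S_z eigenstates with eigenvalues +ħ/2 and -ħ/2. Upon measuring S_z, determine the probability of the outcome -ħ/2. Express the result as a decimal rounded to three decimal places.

0.059

The -ħ/2 outcome corresponds to |↓⟩. Its amplitude in |ψ⟩ is 1/√17.
P = |1|² / 17 = 1/17.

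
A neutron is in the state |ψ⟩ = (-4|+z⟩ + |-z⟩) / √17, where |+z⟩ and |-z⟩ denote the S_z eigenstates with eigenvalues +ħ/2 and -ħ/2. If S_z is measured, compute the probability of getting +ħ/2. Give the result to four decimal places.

0.9412

The +ħ/2 outcome corresponds to |+z⟩. Its amplitude in |ψ⟩ is -4/√17.
P = |-4|² / 17 = 16/17.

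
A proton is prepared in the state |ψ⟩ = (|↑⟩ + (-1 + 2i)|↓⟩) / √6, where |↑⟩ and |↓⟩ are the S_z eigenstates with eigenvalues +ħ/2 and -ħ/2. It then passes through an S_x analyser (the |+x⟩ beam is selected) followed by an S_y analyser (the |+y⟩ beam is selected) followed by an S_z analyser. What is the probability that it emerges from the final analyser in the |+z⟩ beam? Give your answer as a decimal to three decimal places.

0.083

First analyser (S_x): P(|+x⟩) = |⟨+x|ψ⟩|² = 4/12.
After stage 1 the state is |+x⟩; P(|+y⟩) = |⟨+y|+x⟩|² = 1/2.
After stage 2 the state is |+y⟩; P(|+z⟩) = |⟨+z|+y⟩|² = 1/2.
Joint probability = 4/12 × 1/2 × 1/2 = 0.083.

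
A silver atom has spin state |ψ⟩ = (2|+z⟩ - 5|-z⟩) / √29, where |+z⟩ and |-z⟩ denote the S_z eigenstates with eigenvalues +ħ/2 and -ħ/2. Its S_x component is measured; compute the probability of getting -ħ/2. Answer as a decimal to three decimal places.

|-x⟩ = (|+z⟩ - |-z⟩)/√2, so ⟨-x|ψ⟩ = (7) / (√2·√29).
P = |7|² / 58 = 49/58.

0.845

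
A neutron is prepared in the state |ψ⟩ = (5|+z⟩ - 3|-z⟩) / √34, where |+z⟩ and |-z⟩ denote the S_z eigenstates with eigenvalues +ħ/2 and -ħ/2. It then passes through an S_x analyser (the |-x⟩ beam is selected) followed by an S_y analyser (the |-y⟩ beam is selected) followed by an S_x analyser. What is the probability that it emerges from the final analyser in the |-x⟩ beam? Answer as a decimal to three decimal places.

0.235

First analyser (S_x): P(|-x⟩) = |⟨-x|ψ⟩|² = 64/68.
After stage 1 the state is |-x⟩; P(|-y⟩) = |⟨-y|-x⟩|² = 1/2.
After stage 2 the state is |-y⟩; P(|-x⟩) = |⟨-x|-y⟩|² = 1/2.
Joint probability = 64/68 × 1/2 × 1/2 = 0.235.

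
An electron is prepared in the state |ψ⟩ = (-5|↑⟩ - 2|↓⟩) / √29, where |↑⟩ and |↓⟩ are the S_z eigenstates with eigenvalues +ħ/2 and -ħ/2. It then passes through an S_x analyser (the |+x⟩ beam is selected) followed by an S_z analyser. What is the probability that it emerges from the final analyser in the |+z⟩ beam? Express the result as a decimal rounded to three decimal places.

0.422

First analyser (S_x): P(|+x⟩) = |⟨+x|ψ⟩|² = 49/58.
After stage 1 the state is |+x⟩; P(|+z⟩) = |⟨+z|+x⟩|² = 1/2.
Joint probability = 49/58 × 1/2 = 0.422.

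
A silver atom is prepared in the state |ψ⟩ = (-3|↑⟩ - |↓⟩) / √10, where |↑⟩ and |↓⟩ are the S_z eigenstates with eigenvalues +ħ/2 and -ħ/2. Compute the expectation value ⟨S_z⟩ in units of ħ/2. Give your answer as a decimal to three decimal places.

⟨σ_z⟩ = |a|² - |b|² divided by |a|²+|b|², with a, b the |↑⟩, |↓⟩ amplitudes.
= (9 - 1)/10 = 8/10.
⟨S_z⟩ = (ħ/2)·⟨σ_z⟩.

0.800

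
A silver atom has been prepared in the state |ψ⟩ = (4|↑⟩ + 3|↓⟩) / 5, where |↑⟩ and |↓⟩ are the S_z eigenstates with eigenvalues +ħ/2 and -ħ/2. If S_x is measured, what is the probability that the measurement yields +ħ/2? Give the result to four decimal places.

|+x⟩ = (|↑⟩ + |↓⟩)/√2, so ⟨+x|ψ⟩ = (7) / (√2·5).
P = |7|² / 50 = 49/50.

0.9800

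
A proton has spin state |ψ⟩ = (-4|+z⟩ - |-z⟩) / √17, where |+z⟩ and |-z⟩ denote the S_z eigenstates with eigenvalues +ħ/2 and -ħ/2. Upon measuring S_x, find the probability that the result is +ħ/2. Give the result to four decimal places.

0.7353

|+x⟩ = (|+z⟩ + |-z⟩)/√2, so ⟨+x|ψ⟩ = (-5) / (√2·√17).
P = |-5|² / 34 = 25/34.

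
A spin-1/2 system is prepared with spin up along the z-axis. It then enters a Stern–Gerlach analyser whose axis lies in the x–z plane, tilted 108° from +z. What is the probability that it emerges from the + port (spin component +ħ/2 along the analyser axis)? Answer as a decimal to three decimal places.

0.345

For spin-½, the probability of finding spin-up along an axis at angle θ to the initial spin direction is cos²(θ/2); spin-down is sin²(θ/2).
θ = 108°, so P = cos²(54°) ≈ 0.345.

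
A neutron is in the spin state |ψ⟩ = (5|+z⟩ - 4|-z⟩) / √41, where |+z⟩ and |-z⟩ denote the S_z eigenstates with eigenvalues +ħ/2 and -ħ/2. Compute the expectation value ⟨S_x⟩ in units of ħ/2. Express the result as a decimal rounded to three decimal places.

⟨σ_x⟩ = 2 Re(a* b)/(|a|²+|b|²) with a = 5, b = -4.
a* b = -20, so ⟨σ_x⟩ = -40/41.
⟨S_x⟩ = (ħ/2)·⟨σ_x⟩.

-0.976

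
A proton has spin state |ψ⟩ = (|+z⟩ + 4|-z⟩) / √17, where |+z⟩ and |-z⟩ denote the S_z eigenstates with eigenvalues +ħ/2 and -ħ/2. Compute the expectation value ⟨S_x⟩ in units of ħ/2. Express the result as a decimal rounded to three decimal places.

0.471

⟨σ_x⟩ = 2 Re(a* b)/(|a|²+|b|²) with a = 1, b = 4.
a* b = 4, so ⟨σ_x⟩ = 8/17.
⟨S_x⟩ = (ħ/2)·⟨σ_x⟩.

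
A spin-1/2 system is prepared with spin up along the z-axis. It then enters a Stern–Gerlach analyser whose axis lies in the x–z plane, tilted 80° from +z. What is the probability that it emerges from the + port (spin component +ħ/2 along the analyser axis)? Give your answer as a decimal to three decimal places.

For spin-½, the probability of finding spin-up along an axis at angle θ to the initial spin direction is cos²(θ/2); spin-down is sin²(θ/2).
θ = 80°, so P = cos²(40°) ≈ 0.587.

0.587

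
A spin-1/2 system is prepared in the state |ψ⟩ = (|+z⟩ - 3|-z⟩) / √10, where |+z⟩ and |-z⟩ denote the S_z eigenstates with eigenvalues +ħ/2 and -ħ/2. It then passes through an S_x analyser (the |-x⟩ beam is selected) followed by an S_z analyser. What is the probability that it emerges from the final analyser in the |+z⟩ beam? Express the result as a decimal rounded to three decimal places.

0.400

First analyser (S_x): P(|-x⟩) = |⟨-x|ψ⟩|² = 16/20.
After stage 1 the state is |-x⟩; P(|+z⟩) = |⟨+z|-x⟩|² = 1/2.
Joint probability = 16/20 × 1/2 = 0.400.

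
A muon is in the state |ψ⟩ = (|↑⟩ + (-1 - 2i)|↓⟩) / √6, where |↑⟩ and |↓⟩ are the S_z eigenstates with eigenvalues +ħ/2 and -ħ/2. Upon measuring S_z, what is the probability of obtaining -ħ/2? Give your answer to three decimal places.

The -ħ/2 outcome corresponds to |↓⟩. Its amplitude in |ψ⟩ is (-1 - 2i)/√6.
P = |-1 - 2i|² / 6 = 5/6.

0.833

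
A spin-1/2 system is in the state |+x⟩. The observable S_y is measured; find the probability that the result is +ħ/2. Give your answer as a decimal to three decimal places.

0.500

In the S_z basis, |+x⟩ = (|↑⟩ + |↓⟩)/√2 and |+y⟩ = (|↑⟩ + i|↓⟩)/√2.
|⟨+y|+x⟩|² = 1/2.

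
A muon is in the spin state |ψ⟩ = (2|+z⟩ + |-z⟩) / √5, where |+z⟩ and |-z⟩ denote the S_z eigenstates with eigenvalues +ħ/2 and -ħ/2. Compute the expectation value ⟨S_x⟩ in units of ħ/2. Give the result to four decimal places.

⟨σ_x⟩ = 2 Re(a* b)/(|a|²+|b|²) with a = 2, b = 1.
a* b = 2, so ⟨σ_x⟩ = 4/5.
⟨S_x⟩ = (ħ/2)·⟨σ_x⟩.

0.8000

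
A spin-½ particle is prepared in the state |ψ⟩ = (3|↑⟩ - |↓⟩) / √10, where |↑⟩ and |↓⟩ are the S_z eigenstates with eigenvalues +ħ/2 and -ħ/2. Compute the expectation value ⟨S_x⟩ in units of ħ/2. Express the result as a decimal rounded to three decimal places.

-0.600

⟨σ_x⟩ = 2 Re(a* b)/(|a|²+|b|²) with a = 3, b = -1.
a* b = -3, so ⟨σ_x⟩ = -6/10.
⟨S_x⟩ = (ħ/2)·⟨σ_x⟩.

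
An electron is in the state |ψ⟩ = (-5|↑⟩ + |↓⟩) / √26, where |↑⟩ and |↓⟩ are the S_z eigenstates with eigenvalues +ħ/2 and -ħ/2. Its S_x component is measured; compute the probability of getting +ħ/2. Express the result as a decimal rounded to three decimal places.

|+x⟩ = (|↑⟩ + |↓⟩)/√2, so ⟨+x|ψ⟩ = (-4) / (√2·√26).
P = |-4|² / 52 = 16/52.

0.308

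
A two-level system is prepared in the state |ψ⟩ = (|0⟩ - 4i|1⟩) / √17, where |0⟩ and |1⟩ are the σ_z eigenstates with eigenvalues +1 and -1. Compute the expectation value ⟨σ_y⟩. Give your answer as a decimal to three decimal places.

-0.471

⟨σ_y⟩ = 2 Im(a* b)/(|a|²+|b|²) with a = 1, b = -4i.
a* b = -4i, so ⟨σ_y⟩ = -8/17.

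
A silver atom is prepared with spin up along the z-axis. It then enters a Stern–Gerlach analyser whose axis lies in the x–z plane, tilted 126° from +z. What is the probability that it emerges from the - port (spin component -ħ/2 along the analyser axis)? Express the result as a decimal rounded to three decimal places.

0.794

For spin-½, the probability of finding spin-up along an axis at angle θ to the initial spin direction is cos²(θ/2); spin-down is sin²(θ/2).
θ = 126°, so P = sin²(63°) ≈ 0.794.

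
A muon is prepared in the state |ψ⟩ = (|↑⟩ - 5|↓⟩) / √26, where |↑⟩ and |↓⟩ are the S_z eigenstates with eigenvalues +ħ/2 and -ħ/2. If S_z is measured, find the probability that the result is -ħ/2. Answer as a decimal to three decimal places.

The -ħ/2 outcome corresponds to |↓⟩. Its amplitude in |ψ⟩ is -5/√26.
P = |-5|² / 26 = 25/26.

0.962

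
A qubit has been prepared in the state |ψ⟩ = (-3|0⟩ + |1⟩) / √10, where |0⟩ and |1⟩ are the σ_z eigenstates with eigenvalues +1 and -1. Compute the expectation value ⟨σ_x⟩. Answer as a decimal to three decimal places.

-0.600

⟨σ_x⟩ = 2 Re(a* b)/(|a|²+|b|²) with a = -3, b = 1.
a* b = -3, so ⟨σ_x⟩ = -6/10.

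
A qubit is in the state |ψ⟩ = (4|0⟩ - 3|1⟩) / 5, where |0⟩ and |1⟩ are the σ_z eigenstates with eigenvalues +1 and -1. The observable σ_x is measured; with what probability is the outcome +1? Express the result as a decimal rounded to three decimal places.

0.020

|+x⟩ = (|0⟩ + |1⟩)/√2, so ⟨+x|ψ⟩ = (1) / (√2·5).
P = |1|² / 50 = 1/50.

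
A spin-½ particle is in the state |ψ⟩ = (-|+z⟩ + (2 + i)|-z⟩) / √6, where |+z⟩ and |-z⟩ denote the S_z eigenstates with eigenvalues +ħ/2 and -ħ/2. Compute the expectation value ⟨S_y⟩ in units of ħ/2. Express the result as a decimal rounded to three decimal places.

⟨σ_y⟩ = 2 Im(a* b)/(|a|²+|b|²) with a = -1, b = (2 + i).
a* b = (-2 - i), so ⟨σ_y⟩ = -2/6.
⟨S_y⟩ = (ħ/2)·⟨σ_y⟩.

-0.333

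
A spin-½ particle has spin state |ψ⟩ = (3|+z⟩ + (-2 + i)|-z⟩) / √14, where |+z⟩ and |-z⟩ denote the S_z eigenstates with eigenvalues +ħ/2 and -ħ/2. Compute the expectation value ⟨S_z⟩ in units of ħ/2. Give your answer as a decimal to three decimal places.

⟨σ_z⟩ = |a|² - |b|² divided by |a|²+|b|², with a, b the |+z⟩, |-z⟩ amplitudes.
= (9 - 5)/14 = 4/14.
⟨S_z⟩ = (ħ/2)·⟨σ_z⟩.

0.286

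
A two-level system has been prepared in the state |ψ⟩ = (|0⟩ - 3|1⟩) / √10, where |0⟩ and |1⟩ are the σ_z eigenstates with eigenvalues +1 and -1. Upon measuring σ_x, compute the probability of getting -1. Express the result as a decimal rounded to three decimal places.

|-x⟩ = (|0⟩ - |1⟩)/√2, so ⟨-x|ψ⟩ = (4) / (√2·√10).
P = |4|² / 20 = 16/20.

0.800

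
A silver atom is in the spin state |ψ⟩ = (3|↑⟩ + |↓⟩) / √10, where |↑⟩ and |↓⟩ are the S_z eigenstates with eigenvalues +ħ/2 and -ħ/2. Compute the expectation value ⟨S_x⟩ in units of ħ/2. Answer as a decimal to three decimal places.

0.600

⟨σ_x⟩ = 2 Re(a* b)/(|a|²+|b|²) with a = 3, b = 1.
a* b = 3, so ⟨σ_x⟩ = 6/10.
⟨S_x⟩ = (ħ/2)·⟨σ_x⟩.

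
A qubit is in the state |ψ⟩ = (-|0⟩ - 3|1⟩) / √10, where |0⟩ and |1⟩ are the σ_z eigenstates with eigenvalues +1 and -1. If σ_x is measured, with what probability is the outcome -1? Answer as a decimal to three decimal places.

0.200

|-x⟩ = (|0⟩ - |1⟩)/√2, so ⟨-x|ψ⟩ = (2) / (√2·√10).
P = |2|² / 20 = 4/20.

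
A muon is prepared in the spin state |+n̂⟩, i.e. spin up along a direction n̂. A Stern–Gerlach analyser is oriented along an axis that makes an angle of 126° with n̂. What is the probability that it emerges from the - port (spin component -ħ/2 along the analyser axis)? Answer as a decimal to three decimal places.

For spin-½, the probability of finding spin-up along an axis at angle θ to the initial spin direction is cos²(θ/2); spin-down is sin²(θ/2).
θ = 126°, so P = sin²(63°) ≈ 0.794.

0.794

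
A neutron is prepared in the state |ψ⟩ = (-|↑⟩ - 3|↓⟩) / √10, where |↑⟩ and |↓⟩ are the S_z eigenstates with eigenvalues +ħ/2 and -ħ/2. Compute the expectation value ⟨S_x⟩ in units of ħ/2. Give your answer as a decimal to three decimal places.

⟨σ_x⟩ = 2 Re(a* b)/(|a|²+|b|²) with a = -1, b = -3.
a* b = 3, so ⟨σ_x⟩ = 6/10.
⟨S_x⟩ = (ħ/2)·⟨σ_x⟩.

0.600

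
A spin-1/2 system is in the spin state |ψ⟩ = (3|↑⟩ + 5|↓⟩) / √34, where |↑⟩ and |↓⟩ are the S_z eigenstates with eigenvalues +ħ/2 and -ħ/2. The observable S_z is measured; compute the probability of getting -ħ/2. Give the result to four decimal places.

The -ħ/2 outcome corresponds to |↓⟩. Its amplitude in |ψ⟩ is 5/√34.
P = |5|² / 34 = 25/34.

0.7353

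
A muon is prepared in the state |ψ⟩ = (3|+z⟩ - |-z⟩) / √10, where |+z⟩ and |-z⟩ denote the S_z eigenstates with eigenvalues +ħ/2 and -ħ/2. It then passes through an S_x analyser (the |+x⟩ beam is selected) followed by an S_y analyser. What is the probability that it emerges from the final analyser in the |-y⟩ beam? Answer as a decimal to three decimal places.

0.100

First analyser (S_x): P(|+x⟩) = |⟨+x|ψ⟩|² = 4/20.
After stage 1 the state is |+x⟩; P(|-y⟩) = |⟨-y|+x⟩|² = 1/2.
Joint probability = 4/20 × 1/2 = 0.100.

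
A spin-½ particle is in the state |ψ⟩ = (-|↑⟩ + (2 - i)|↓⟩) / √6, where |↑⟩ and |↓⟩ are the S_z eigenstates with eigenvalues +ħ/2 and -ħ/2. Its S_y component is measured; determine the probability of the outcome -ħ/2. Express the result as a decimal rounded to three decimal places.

0.333

|-y⟩ = (|↑⟩ - i|↓⟩)/√2, so ⟨-y|ψ⟩ = (2i) / (√2·√6).
P = |2i|² / 12 = 4/12.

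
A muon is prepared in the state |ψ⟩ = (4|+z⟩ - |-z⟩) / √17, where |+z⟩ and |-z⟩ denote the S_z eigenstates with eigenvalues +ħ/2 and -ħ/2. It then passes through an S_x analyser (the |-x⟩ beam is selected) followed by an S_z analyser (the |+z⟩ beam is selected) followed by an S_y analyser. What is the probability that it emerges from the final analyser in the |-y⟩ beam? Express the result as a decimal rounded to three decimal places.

First analyser (S_x): P(|-x⟩) = |⟨-x|ψ⟩|² = 25/34.
After stage 1 the state is |-x⟩; P(|+z⟩) = |⟨+z|-x⟩|² = 1/2.
After stage 2 the state is |+z⟩; P(|-y⟩) = |⟨-y|+z⟩|² = 1/2.
Joint probability = 25/34 × 1/2 × 1/2 = 0.184.

0.184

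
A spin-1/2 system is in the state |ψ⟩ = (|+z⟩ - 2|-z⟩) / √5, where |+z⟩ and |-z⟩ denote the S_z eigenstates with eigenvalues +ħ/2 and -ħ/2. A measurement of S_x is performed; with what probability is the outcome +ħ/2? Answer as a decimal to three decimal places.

0.100

|+x⟩ = (|+z⟩ + |-z⟩)/√2, so ⟨+x|ψ⟩ = (-1) / (√2·√5).
P = |-1|² / 10 = 1/10.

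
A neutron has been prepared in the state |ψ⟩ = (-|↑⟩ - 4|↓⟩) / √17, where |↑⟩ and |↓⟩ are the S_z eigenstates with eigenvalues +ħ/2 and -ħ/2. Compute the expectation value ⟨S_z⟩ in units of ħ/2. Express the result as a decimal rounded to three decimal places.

-0.882

⟨σ_z⟩ = |a|² - |b|² divided by |a|²+|b|², with a, b the |↑⟩, |↓⟩ amplitudes.
= (1 - 16)/17 = -15/17.
⟨S_z⟩ = (ħ/2)·⟨σ_z⟩.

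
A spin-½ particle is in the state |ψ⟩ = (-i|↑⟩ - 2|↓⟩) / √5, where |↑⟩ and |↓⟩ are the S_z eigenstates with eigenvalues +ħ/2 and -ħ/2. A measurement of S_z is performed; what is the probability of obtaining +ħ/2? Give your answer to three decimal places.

0.200

The +ħ/2 outcome corresponds to |↑⟩. Its amplitude in |ψ⟩ is -i/√5.
P = |-i|² / 5 = 1/5.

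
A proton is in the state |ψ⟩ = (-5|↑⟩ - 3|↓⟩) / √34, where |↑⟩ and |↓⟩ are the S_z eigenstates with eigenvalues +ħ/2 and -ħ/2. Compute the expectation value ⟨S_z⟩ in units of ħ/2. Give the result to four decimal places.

⟨σ_z⟩ = |a|² - |b|² divided by |a|²+|b|², with a, b the |↑⟩, |↓⟩ amplitudes.
= (25 - 9)/34 = 16/34.
⟨S_z⟩ = (ħ/2)·⟨σ_z⟩.

0.4706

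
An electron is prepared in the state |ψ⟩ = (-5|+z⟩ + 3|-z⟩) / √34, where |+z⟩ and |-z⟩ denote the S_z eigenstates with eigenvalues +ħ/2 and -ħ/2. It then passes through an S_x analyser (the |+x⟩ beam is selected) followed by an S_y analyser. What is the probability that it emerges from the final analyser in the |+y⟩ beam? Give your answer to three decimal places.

First analyser (S_x): P(|+x⟩) = |⟨+x|ψ⟩|² = 4/68.
After stage 1 the state is |+x⟩; P(|+y⟩) = |⟨+y|+x⟩|² = 1/2.
Joint probability = 4/68 × 1/2 = 0.029.

0.029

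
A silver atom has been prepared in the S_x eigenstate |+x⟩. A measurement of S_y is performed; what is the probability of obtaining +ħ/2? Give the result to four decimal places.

In the S_z basis, |+x⟩ = (|+z⟩ + |-z⟩)/√2 and |+y⟩ = (|+z⟩ + i|-z⟩)/√2.
|⟨+y|+x⟩|² = 1/2.

0.5000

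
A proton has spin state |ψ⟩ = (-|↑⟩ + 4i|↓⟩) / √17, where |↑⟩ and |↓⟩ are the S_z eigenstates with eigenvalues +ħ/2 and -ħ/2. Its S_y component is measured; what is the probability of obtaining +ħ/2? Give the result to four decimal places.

0.2647

|+y⟩ = (|↑⟩ + i|↓⟩)/√2, so ⟨+y|ψ⟩ = (3) / (√2·√17).
P = |3|² / 34 = 9/34.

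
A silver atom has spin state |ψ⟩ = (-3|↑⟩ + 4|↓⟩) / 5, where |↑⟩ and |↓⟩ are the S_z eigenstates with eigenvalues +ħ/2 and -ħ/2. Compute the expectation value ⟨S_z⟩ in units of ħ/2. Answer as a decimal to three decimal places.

-0.280

⟨σ_z⟩ = |a|² - |b|² divided by |a|²+|b|², with a, b the |↑⟩, |↓⟩ amplitudes.
= (9 - 16)/25 = -7/25.
⟨S_z⟩ = (ħ/2)·⟨σ_z⟩.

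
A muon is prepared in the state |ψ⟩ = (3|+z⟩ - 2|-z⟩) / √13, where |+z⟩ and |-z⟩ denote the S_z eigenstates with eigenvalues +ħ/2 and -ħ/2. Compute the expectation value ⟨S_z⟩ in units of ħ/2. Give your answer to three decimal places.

⟨σ_z⟩ = |a|² - |b|² divided by |a|²+|b|², with a, b the |+z⟩, |-z⟩ amplitudes.
= (9 - 4)/13 = 5/13.
⟨S_z⟩ = (ħ/2)·⟨σ_z⟩.

0.385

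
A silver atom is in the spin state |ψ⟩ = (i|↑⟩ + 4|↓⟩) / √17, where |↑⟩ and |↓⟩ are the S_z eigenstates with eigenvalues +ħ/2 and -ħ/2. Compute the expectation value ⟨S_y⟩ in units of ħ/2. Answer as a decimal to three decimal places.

⟨σ_y⟩ = 2 Im(a* b)/(|a|²+|b|²) with a = i, b = 4.
a* b = -4i, so ⟨σ_y⟩ = -8/17.
⟨S_y⟩ = (ħ/2)·⟨σ_y⟩.

-0.471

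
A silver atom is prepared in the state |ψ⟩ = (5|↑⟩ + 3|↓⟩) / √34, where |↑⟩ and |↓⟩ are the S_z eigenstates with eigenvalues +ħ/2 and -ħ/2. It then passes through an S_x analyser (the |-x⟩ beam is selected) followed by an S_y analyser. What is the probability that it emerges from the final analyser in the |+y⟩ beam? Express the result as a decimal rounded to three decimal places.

0.029

First analyser (S_x): P(|-x⟩) = |⟨-x|ψ⟩|² = 4/68.
After stage 1 the state is |-x⟩; P(|+y⟩) = |⟨+y|-x⟩|² = 1/2.
Joint probability = 4/68 × 1/2 = 0.029.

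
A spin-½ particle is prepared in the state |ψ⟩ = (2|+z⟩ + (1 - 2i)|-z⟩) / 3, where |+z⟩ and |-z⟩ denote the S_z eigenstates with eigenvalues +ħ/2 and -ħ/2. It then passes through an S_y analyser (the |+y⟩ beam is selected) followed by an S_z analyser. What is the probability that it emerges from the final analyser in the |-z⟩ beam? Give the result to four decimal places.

0.0278

First analyser (S_y): P(|+y⟩) = |⟨+y|ψ⟩|² = 1/18.
After stage 1 the state is |+y⟩; P(|-z⟩) = |⟨-z|+y⟩|² = 1/2.
Joint probability = 1/18 × 1/2 = 0.0278.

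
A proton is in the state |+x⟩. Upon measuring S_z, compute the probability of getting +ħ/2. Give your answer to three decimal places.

0.500

In the S_z basis, |+x⟩ = (|↑⟩ + |↓⟩)/√2 and |+z⟩ = |↑⟩.
|⟨+z|+x⟩|² = 1/2.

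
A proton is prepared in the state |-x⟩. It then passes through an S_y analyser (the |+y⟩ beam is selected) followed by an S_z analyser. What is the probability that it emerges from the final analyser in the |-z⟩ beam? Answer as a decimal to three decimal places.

0.250

First analyser (S_y): from |-x⟩, P(|+y⟩) = 1/2.
After stage 1 the state is |+y⟩; P(|-z⟩) = |⟨-z|+y⟩|² = 1/2.
Joint probability = 1/2 × 1/2 = 0.250.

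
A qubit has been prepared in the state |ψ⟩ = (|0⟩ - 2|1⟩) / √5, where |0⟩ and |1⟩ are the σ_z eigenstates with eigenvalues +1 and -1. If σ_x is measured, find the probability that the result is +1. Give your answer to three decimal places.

0.100

|+x⟩ = (|0⟩ + |1⟩)/√2, so ⟨+x|ψ⟩ = (-1) / (√2·√5).
P = |-1|² / 10 = 1/10.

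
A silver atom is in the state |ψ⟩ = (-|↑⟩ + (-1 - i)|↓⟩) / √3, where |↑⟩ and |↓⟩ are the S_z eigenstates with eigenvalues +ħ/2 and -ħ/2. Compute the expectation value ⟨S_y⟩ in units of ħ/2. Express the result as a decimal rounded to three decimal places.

0.667

⟨σ_y⟩ = 2 Im(a* b)/(|a|²+|b|²) with a = -1, b = (-1 - i).
a* b = (1 + i), so ⟨σ_y⟩ = 2/3.
⟨S_y⟩ = (ħ/2)·⟨σ_y⟩.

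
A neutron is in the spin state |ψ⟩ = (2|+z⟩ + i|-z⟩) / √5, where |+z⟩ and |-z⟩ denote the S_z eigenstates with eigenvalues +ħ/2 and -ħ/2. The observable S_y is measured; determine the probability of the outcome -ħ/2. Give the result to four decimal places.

|-y⟩ = (|+z⟩ - i|-z⟩)/√2, so ⟨-y|ψ⟩ = (1) / (√2·√5).
P = |1|² / 10 = 1/10.

0.1000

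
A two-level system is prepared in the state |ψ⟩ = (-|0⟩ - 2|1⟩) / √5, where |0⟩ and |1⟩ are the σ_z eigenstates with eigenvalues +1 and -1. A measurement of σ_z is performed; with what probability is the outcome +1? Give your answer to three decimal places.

The +1 outcome corresponds to |0⟩. Its amplitude in |ψ⟩ is -1/√5.
P = |-1|² / 5 = 1/5.

0.200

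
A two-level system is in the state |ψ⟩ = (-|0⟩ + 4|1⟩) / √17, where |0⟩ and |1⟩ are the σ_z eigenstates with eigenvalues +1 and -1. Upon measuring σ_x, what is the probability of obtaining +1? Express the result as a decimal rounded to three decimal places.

0.265

|+x⟩ = (|0⟩ + |1⟩)/√2, so ⟨+x|ψ⟩ = (3) / (√2·√17).
P = |3|² / 34 = 9/34.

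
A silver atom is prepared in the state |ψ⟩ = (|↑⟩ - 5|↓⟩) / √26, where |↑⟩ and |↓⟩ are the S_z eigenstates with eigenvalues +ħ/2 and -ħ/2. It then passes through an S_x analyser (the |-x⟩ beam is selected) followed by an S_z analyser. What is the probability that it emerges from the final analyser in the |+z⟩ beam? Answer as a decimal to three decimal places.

0.346

First analyser (S_x): P(|-x⟩) = |⟨-x|ψ⟩|² = 36/52.
After stage 1 the state is |-x⟩; P(|+z⟩) = |⟨+z|-x⟩|² = 1/2.
Joint probability = 36/52 × 1/2 = 0.346.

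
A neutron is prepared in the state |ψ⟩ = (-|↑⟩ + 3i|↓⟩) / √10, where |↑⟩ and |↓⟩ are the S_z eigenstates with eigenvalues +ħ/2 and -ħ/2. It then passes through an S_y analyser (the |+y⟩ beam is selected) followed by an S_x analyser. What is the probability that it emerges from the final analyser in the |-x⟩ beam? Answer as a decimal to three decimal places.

0.100

First analyser (S_y): P(|+y⟩) = |⟨+y|ψ⟩|² = 4/20.
After stage 1 the state is |+y⟩; P(|-x⟩) = |⟨-x|+y⟩|² = 1/2.
Joint probability = 4/20 × 1/2 = 0.100.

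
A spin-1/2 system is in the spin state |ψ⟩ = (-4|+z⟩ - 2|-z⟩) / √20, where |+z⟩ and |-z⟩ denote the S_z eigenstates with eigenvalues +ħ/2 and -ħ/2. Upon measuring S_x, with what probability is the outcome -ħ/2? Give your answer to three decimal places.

0.100

|-x⟩ = (|+z⟩ - |-z⟩)/√2, so ⟨-x|ψ⟩ = (-2) / (√2·√20).
P = |-2|² / 40 = 4/40.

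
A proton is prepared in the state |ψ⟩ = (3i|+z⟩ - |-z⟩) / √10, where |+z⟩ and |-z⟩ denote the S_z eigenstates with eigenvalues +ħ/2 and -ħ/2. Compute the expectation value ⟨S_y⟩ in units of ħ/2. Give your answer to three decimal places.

0.600

⟨σ_y⟩ = 2 Im(a* b)/(|a|²+|b|²) with a = 3i, b = -1.
a* b = 3i, so ⟨σ_y⟩ = 6/10.
⟨S_y⟩ = (ħ/2)·⟨σ_y⟩.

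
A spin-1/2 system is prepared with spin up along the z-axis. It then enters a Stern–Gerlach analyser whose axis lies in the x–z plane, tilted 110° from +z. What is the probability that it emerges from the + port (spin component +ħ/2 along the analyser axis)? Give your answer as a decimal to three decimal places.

0.329

For spin-½, the probability of finding spin-up along an axis at angle θ to the initial spin direction is cos²(θ/2); spin-down is sin²(θ/2).
θ = 110°, so P = cos²(55°) ≈ 0.329.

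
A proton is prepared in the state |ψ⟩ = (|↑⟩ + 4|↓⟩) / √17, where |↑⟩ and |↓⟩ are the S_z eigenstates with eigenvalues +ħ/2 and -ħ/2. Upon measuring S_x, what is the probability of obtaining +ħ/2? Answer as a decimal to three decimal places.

0.735

|+x⟩ = (|↑⟩ + |↓⟩)/√2, so ⟨+x|ψ⟩ = (5) / (√2·√17).
P = |5|² / 34 = 25/34.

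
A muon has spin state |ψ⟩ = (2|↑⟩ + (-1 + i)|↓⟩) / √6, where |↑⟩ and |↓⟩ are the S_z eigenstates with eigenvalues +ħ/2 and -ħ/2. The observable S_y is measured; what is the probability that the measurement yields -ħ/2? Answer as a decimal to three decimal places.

0.167

|-y⟩ = (|↑⟩ - i|↓⟩)/√2, so ⟨-y|ψ⟩ = (1 - i) / (√2·√6).
P = |1 - i|² / 12 = 2/12.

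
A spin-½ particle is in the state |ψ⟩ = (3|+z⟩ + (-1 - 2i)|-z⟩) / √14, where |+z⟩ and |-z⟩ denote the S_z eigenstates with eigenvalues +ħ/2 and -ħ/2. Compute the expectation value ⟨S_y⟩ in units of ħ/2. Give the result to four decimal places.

⟨σ_y⟩ = 2 Im(a* b)/(|a|²+|b|²) with a = 3, b = (-1 - 2i).
a* b = (-3 - 6i), so ⟨σ_y⟩ = -12/14.
⟨S_y⟩ = (ħ/2)·⟨σ_y⟩.

-0.8571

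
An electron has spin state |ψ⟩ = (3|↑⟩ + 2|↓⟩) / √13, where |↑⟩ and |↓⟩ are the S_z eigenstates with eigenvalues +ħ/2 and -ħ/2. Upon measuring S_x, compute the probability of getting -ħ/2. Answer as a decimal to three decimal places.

0.038

|-x⟩ = (|↑⟩ - |↓⟩)/√2, so ⟨-x|ψ⟩ = (1) / (√2·√13).
P = |1|² / 26 = 1/26.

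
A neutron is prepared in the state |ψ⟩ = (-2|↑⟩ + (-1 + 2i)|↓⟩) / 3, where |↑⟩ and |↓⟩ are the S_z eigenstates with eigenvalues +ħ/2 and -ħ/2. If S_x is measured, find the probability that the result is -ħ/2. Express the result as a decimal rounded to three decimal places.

0.278

|-x⟩ = (|↑⟩ - |↓⟩)/√2, so ⟨-x|ψ⟩ = (-1 - 2i) / (√2·3).
P = |-1 - 2i|² / 18 = 5/18.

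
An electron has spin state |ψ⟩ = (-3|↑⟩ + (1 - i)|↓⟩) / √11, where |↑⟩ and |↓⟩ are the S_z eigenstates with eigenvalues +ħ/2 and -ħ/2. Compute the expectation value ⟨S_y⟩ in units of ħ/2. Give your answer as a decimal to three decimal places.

0.545

⟨σ_y⟩ = 2 Im(a* b)/(|a|²+|b|²) with a = -3, b = (1 - i).
a* b = (-3 + 3i), so ⟨σ_y⟩ = 6/11.
⟨S_y⟩ = (ħ/2)·⟨σ_y⟩.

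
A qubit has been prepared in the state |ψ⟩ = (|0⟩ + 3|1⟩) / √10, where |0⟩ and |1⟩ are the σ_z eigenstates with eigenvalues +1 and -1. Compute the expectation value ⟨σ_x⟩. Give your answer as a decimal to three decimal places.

⟨σ_x⟩ = 2 Re(a* b)/(|a|²+|b|²) with a = 1, b = 3.
a* b = 3, so ⟨σ_x⟩ = 6/10.

0.600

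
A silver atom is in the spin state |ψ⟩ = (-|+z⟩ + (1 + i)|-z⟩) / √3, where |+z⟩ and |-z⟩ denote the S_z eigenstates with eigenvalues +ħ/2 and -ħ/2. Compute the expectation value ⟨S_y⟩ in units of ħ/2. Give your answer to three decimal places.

-0.667

⟨σ_y⟩ = 2 Im(a* b)/(|a|²+|b|²) with a = -1, b = (1 + i).
a* b = (-1 - i), so ⟨σ_y⟩ = -2/3.
⟨S_y⟩ = (ħ/2)·⟨σ_y⟩.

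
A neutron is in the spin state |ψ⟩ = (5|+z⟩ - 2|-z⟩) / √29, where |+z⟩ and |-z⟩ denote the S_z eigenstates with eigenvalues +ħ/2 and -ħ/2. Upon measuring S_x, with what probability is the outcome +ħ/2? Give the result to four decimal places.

0.1552

|+x⟩ = (|+z⟩ + |-z⟩)/√2, so ⟨+x|ψ⟩ = (3) / (√2·√29).
P = |3|² / 58 = 9/58.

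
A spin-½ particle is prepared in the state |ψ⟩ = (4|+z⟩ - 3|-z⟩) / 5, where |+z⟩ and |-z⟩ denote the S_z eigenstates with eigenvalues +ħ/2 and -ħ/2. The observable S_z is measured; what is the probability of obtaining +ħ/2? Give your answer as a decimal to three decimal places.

0.640

The +ħ/2 outcome corresponds to |+z⟩. Its amplitude in |ψ⟩ is 4/5.
P = |4|² / 25 = 16/25.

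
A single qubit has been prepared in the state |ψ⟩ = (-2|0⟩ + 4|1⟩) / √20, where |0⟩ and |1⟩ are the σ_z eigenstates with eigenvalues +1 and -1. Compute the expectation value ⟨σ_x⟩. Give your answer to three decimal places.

-0.800

⟨σ_x⟩ = 2 Re(a* b)/(|a|²+|b|²) with a = -2, b = 4.
a* b = -8, so ⟨σ_x⟩ = -16/20.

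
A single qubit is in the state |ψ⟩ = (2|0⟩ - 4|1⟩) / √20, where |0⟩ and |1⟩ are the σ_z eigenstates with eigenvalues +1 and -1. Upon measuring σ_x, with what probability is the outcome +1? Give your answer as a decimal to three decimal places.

|+x⟩ = (|0⟩ + |1⟩)/√2, so ⟨+x|ψ⟩ = (-2) / (√2·√20).
P = |-2|² / 40 = 4/40.

0.100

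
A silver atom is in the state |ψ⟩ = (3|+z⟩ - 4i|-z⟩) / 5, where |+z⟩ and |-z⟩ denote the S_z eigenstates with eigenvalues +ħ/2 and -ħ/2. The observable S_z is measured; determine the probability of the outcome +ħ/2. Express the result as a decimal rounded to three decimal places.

0.360

The +ħ/2 outcome corresponds to |+z⟩. Its amplitude in |ψ⟩ is 3/5.
P = |3|² / 25 = 9/25.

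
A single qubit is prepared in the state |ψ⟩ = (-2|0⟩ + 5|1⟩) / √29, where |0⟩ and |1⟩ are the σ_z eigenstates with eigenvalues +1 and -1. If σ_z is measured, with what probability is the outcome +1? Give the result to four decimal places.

The +1 outcome corresponds to |0⟩. Its amplitude in |ψ⟩ is -2/√29.
P = |-2|² / 29 = 4/29.

0.1379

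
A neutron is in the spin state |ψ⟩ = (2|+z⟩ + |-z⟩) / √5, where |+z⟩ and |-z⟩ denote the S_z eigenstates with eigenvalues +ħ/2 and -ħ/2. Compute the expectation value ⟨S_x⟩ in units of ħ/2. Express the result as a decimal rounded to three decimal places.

0.800

⟨σ_x⟩ = 2 Re(a* b)/(|a|²+|b|²) with a = 2, b = 1.
a* b = 2, so ⟨σ_x⟩ = 4/5.
⟨S_x⟩ = (ħ/2)·⟨σ_x⟩.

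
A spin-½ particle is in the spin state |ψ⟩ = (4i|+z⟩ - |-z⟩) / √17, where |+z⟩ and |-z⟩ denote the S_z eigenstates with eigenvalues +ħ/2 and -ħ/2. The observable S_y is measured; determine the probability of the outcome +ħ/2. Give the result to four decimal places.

0.7353

|+y⟩ = (|+z⟩ + i|-z⟩)/√2, so ⟨+y|ψ⟩ = (5i) / (√2·√17).
P = |5i|² / 34 = 25/34.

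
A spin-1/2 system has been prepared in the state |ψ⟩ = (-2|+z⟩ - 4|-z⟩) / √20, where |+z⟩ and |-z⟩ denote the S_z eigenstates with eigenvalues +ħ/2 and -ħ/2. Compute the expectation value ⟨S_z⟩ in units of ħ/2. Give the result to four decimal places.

⟨σ_z⟩ = |a|² - |b|² divided by |a|²+|b|², with a, b the |+z⟩, |-z⟩ amplitudes.
= (4 - 16)/20 = -12/20.
⟨S_z⟩ = (ħ/2)·⟨σ_z⟩.

-0.6000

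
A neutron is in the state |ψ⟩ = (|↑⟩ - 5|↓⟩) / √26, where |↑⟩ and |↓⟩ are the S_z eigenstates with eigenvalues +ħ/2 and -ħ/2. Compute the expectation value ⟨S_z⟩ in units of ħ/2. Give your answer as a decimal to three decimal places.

-0.923

⟨σ_z⟩ = |a|² - |b|² divided by |a|²+|b|², with a, b the |↑⟩, |↓⟩ amplitudes.
= (1 - 25)/26 = -24/26.
⟨S_z⟩ = (ħ/2)·⟨σ_z⟩.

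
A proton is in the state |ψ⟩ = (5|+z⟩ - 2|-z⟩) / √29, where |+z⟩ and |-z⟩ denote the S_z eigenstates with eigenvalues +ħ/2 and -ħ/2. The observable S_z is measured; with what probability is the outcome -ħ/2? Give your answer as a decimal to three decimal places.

The -ħ/2 outcome corresponds to |-z⟩. Its amplitude in |ψ⟩ is -2/√29.
P = |-2|² / 29 = 4/29.

0.138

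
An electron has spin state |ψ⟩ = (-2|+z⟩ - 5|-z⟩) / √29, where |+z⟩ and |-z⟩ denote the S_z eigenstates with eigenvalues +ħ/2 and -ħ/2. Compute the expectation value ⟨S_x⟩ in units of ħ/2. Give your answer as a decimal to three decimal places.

⟨σ_x⟩ = 2 Re(a* b)/(|a|²+|b|²) with a = -2, b = -5.
a* b = 10, so ⟨σ_x⟩ = 20/29.
⟨S_x⟩ = (ħ/2)·⟨σ_x⟩.

0.690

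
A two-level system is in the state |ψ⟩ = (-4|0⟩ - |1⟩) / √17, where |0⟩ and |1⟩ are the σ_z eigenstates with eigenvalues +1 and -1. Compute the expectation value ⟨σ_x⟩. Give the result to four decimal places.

0.4706

⟨σ_x⟩ = 2 Re(a* b)/(|a|²+|b|²) with a = -4, b = -1.
a* b = 4, so ⟨σ_x⟩ = 8/17.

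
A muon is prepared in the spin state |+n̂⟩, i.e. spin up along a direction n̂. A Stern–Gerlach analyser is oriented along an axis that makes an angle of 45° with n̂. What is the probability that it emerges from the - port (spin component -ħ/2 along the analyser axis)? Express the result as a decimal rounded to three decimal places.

For spin-½, the probability of finding spin-up along an axis at angle θ to the initial spin direction is cos²(θ/2); spin-down is sin²(θ/2).
θ = 45°, so P = sin²(22.5°) ≈ 0.146.

0.146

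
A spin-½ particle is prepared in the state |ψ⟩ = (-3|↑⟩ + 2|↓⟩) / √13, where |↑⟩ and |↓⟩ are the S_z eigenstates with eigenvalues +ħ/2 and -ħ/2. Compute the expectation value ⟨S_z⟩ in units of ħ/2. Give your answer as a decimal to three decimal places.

⟨σ_z⟩ = |a|² - |b|² divided by |a|²+|b|², with a, b the |↑⟩, |↓⟩ amplitudes.
= (9 - 4)/13 = 5/13.
⟨S_z⟩ = (ħ/2)·⟨σ_z⟩.

0.385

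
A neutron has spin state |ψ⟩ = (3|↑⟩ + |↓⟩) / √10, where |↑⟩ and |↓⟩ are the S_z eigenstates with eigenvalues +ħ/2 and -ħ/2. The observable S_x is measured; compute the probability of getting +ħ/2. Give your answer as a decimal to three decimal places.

0.800

|+x⟩ = (|↑⟩ + |↓⟩)/√2, so ⟨+x|ψ⟩ = (4) / (√2·√10).
P = |4|² / 20 = 16/20.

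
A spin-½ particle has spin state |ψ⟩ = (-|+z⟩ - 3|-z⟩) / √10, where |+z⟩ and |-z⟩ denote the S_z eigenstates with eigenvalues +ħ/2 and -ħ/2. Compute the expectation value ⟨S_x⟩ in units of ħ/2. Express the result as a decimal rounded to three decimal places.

⟨σ_x⟩ = 2 Re(a* b)/(|a|²+|b|²) with a = -1, b = -3.
a* b = 3, so ⟨σ_x⟩ = 6/10.
⟨S_x⟩ = (ħ/2)·⟨σ_x⟩.

0.600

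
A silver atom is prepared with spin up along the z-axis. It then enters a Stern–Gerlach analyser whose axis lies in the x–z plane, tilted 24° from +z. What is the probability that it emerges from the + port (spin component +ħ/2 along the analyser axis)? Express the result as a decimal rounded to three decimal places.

0.957

For spin-½, the probability of finding spin-up along an axis at angle θ to the initial spin direction is cos²(θ/2); spin-down is sin²(θ/2).
θ = 24°, so P = cos²(12°) ≈ 0.957.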